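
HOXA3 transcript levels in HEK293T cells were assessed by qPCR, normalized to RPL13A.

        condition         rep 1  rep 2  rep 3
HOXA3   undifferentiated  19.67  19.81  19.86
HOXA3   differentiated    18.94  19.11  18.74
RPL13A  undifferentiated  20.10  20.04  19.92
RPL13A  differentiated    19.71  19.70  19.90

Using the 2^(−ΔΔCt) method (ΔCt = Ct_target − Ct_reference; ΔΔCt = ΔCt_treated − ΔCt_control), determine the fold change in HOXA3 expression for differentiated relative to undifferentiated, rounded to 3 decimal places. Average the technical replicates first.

Mean Ct: HOXA3 undifferentiated 19.780; HOXA3 differentiated 18.930; RPL13A undifferentiated 20.020; RPL13A differentiated 19.770
ΔCt(undifferentiated) = 19.780 − 20.020 = -0.240
ΔCt(differentiated) = 18.930 − 19.770 = -0.840
ΔΔCt = -0.840 − (-0.240) = -0.600
Fold change = 2^(−(-0.600)) = 2^0.600 = 1.5157

1.516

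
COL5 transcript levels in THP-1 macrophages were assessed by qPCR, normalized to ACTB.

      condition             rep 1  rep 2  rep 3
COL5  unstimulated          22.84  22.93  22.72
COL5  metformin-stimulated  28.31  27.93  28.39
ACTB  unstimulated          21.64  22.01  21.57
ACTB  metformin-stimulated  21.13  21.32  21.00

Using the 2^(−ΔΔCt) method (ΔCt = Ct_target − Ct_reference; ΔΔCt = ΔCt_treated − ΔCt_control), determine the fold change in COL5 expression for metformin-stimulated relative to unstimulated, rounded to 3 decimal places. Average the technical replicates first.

0.016

Mean Ct: COL5 unstimulated 22.830; COL5 metformin-stimulated 28.210; ACTB unstimulated 21.740; ACTB metformin-stimulated 21.150
ΔCt(unstimulated) = 22.830 − 21.740 = 1.090
ΔCt(metformin-stimulated) = 28.210 − 21.150 = 7.060
ΔΔCt = 7.060 − 1.090 = 5.970
Fold change = 2^(−5.970) = 0.0160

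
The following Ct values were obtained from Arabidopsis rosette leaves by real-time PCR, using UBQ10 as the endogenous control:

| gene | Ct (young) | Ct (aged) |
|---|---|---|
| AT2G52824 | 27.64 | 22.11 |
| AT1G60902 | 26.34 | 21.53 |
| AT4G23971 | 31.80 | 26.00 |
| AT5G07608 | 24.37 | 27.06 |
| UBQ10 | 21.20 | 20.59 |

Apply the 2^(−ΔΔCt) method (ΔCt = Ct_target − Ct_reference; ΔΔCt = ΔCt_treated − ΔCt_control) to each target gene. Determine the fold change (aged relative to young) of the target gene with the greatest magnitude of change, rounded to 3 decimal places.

36.504

AT2G52824: ΔΔCt = (22.11−20.59) − (27.64−21.20) = 1.52 − 6.44 = -4.92; fold change = 2^4.92 = 30.274
AT1G60902: ΔΔCt = (21.53−20.59) − (26.34−21.20) = 0.94 − 5.14 = -4.20; fold change = 2^4.20 = 18.379
AT4G23971: ΔΔCt = (26.00−20.59) − (31.80−21.20) = 5.41 − 10.60 = -5.19; fold change = 2^5.19 = 36.504
AT5G07608: ΔΔCt = (27.06−20.59) − (24.37−21.20) = 6.47 − 3.17 = 3.30; fold change = 2^-3.30 = 0.102
AT4G23971 has the largest |ΔΔCt| = 5.19.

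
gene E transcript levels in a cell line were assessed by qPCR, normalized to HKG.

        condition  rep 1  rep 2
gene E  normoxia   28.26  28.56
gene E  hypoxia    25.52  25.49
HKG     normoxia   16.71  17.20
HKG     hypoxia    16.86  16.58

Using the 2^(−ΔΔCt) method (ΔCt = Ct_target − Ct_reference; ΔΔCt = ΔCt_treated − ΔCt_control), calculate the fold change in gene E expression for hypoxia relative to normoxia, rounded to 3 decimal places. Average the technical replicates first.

Mean Ct: gene E normoxia 28.410; gene E hypoxia 25.505; HKG normoxia 16.955; HKG hypoxia 16.720
ΔCt(normoxia) = 28.410 − 16.955 = 11.455
ΔCt(hypoxia) = 25.505 − 16.720 = 8.785
ΔΔCt = 8.785 − 11.455 = -2.670
Fold change = 2^(−(-2.670)) = 2^2.670 = 6.3643

6.364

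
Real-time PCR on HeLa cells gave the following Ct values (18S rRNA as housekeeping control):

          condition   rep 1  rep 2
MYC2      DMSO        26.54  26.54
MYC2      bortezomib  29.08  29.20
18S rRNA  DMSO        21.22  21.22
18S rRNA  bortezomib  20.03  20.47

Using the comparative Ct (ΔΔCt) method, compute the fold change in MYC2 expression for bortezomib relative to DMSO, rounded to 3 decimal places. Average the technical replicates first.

Mean Ct: MYC2 DMSO 26.540; MYC2 bortezomib 29.140; 18S rRNA DMSO 21.220; 18S rRNA bortezomib 20.250
ΔCt(DMSO) = 26.540 − 21.220 = 5.320
ΔCt(bortezomib) = 29.140 − 20.250 = 8.890
ΔΔCt = 8.890 − 5.320 = 3.570
Fold change = 2^(−3.570) = 0.0842

0.084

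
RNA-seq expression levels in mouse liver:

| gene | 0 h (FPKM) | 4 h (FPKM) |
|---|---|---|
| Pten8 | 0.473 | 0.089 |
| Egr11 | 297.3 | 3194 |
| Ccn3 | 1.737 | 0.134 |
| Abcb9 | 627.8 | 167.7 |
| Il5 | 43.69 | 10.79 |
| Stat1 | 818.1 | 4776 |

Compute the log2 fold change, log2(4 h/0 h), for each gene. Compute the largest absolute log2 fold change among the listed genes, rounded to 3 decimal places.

3.696

log2(0.089/0.473) = -2.410  (Pten8)
log2(3194/297.3) = 3.425  (Egr11)
log2(0.134/1.737) = -3.696  (Ccn3)
log2(167.7/627.8) = -1.904  (Abcb9)
log2(10.79/43.69) = -2.018  (Il5)
log2(4776/818.1) = 2.545  (Stat1)
The largest magnitude belongs to Ccn3.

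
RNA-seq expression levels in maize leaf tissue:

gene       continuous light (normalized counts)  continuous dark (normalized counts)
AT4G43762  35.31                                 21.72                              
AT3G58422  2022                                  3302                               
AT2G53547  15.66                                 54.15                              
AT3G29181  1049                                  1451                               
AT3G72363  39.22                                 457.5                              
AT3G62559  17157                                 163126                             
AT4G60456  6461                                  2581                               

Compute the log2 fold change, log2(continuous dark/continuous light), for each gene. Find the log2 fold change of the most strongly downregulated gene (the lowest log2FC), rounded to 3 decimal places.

log2(21.72/35.31) = -0.701  (AT4G43762)
log2(3302/2022) = 0.708  (AT3G58422)
log2(54.15/15.66) = 1.790  (AT2G53547)
log2(1451/1049) = 0.468  (AT3G29181)
log2(457.5/39.22) = 3.544  (AT3G72363)
log2(163126/17157) = 3.249  (AT3G62559)
log2(2581/6461) = -1.324  (AT4G60456)
AT4G60456 is most strongly downregulated.

-1.324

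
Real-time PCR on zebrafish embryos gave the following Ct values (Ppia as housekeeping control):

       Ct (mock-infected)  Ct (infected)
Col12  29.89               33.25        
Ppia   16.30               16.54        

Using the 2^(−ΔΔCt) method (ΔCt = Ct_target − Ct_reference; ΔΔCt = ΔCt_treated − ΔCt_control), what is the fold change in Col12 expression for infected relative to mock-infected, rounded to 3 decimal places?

0.115

ΔCt(mock-infected) = 29.890 − 16.300 = 13.590
ΔCt(infected) = 33.250 − 16.540 = 16.710
ΔΔCt = 16.710 − 13.590 = 3.120
Fold change = 2^(−3.120) = 0.1150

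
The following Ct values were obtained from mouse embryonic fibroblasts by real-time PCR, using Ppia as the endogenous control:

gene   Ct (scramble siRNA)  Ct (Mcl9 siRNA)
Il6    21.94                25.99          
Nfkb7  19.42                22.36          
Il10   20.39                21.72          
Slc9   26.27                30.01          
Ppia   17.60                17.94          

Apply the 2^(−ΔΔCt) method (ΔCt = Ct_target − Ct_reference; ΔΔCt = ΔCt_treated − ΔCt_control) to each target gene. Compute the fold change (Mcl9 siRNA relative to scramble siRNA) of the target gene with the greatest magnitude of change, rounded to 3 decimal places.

Il6: ΔΔCt = (25.99−17.94) − (21.94−17.60) = 8.05 − 4.34 = 3.71; fold change = 2^-3.71 = 0.076
Nfkb7: ΔΔCt = (22.36−17.94) − (19.42−17.60) = 4.42 − 1.82 = 2.60; fold change = 2^-2.60 = 0.165
Il10: ΔΔCt = (21.72−17.94) − (20.39−17.60) = 3.78 − 2.79 = 0.99; fold change = 2^-0.99 = 0.503
Slc9: ΔΔCt = (30.01−17.94) − (26.27−17.60) = 12.07 − 8.67 = 3.40; fold change = 2^-3.40 = 0.095
Il6 has the largest |ΔΔCt| = 3.71.

0.076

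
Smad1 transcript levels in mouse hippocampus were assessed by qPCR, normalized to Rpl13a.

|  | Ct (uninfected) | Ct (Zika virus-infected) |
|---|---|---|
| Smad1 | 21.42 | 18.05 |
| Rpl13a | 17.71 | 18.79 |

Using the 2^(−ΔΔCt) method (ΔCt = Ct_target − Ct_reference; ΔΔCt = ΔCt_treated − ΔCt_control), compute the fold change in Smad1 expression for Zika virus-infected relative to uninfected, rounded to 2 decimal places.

ΔCt(uninfected) = 21.420 − 17.710 = 3.710
ΔCt(Zika virus-infected) = 18.050 − 18.790 = -0.740
ΔΔCt = -0.740 − 3.710 = -4.450
Fold change = 2^(−(-4.450)) = 2^4.450 = 21.857

21.86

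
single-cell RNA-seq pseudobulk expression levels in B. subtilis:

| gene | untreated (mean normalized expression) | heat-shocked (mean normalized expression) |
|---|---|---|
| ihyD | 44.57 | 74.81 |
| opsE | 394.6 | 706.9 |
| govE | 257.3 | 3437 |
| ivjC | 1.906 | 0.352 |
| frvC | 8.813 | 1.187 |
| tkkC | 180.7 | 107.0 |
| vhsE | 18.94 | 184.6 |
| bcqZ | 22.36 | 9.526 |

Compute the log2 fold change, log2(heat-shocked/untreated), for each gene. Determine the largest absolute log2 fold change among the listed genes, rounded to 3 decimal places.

3.740

log2(74.81/44.57) = 0.747  (ihyD)
log2(706.9/394.6) = 0.841  (opsE)
log2(3437/257.3) = 3.740  (govE)
log2(0.352/1.906) = -2.437  (ivjC)
log2(1.187/8.813) = -2.892  (frvC)
log2(107.0/180.7) = -0.756  (tkkC)
log2(184.6/18.94) = 3.285  (vhsE)
log2(9.526/22.36) = -1.231  (bcqZ)
The largest magnitude belongs to govE.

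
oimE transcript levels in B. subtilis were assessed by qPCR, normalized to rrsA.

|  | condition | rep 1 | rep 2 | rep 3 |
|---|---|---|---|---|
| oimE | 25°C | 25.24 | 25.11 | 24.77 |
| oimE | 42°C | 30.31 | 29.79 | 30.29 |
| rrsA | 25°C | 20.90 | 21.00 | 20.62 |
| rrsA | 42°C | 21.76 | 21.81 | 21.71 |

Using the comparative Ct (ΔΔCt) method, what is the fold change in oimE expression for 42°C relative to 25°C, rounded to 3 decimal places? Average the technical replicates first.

Mean Ct: oimE 25°C 25.040; oimE 42°C 30.130; rrsA 25°C 20.840; rrsA 42°C 21.760
ΔCt(25°C) = 25.040 − 20.840 = 4.200
ΔCt(42°C) = 30.130 − 21.760 = 8.370
ΔΔCt = 8.370 − 4.200 = 4.170
Fold change = 2^(−4.170) = 0.0556

0.056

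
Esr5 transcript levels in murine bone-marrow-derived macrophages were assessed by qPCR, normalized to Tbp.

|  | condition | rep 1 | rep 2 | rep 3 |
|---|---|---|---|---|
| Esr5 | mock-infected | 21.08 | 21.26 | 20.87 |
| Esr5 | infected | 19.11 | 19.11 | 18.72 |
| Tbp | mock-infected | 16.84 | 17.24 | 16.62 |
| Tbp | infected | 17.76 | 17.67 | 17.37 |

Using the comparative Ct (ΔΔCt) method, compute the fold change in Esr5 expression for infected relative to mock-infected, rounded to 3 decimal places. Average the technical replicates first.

Mean Ct: Esr5 mock-infected 21.070; Esr5 infected 18.980; Tbp mock-infected 16.900; Tbp infected 17.600
ΔCt(mock-infected) = 21.070 − 16.900 = 4.170
ΔCt(infected) = 18.980 − 17.600 = 1.380
ΔΔCt = 1.380 − 4.170 = -2.790
Fold change = 2^(−(-2.790)) = 2^2.790 = 6.9163

6.916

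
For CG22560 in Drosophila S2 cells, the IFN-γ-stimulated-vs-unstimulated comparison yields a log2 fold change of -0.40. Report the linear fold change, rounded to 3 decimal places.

Fold change = 2^(-0.40) = 0.7579

0.758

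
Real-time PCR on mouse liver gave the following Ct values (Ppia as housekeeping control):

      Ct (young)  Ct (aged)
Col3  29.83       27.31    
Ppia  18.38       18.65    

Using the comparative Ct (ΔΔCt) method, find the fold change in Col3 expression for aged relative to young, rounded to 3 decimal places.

6.916

ΔCt(young) = 29.830 − 18.380 = 11.450
ΔCt(aged) = 27.310 − 18.650 = 8.660
ΔΔCt = 8.660 − 11.450 = -2.790
Fold change = 2^(−(-2.790)) = 2^2.790 = 6.9163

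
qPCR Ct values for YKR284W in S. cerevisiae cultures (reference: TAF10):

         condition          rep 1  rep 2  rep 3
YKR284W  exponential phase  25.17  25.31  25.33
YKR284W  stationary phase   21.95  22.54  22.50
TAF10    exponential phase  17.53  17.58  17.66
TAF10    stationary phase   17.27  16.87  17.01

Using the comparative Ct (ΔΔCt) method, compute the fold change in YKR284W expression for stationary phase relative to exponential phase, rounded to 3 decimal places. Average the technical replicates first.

Mean Ct: YKR284W exponential phase 25.270; YKR284W stationary phase 22.330; TAF10 exponential phase 17.590; TAF10 stationary phase 17.050
ΔCt(exponential phase) = 25.270 − 17.590 = 7.680
ΔCt(stationary phase) = 22.330 − 17.050 = 5.280
ΔΔCt = 5.280 − 7.680 = -2.400
Fold change = 2^(−(-2.400)) = 2^2.400 = 5.2780

5.278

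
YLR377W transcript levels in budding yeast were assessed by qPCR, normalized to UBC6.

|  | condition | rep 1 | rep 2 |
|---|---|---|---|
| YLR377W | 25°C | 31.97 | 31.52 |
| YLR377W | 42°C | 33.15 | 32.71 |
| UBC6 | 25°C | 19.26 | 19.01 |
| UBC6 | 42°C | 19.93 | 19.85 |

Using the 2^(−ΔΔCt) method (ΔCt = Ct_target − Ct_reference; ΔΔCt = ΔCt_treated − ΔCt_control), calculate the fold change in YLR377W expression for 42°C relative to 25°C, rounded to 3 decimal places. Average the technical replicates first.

Mean Ct: YLR377W 25°C 31.745; YLR377W 42°C 32.930; UBC6 25°C 19.135; UBC6 42°C 19.890
ΔCt(25°C) = 31.745 − 19.135 = 12.610
ΔCt(42°C) = 32.930 − 19.890 = 13.040
ΔΔCt = 13.040 − 12.610 = 0.430
Fold change = 2^(−0.430) = 0.7423

0.742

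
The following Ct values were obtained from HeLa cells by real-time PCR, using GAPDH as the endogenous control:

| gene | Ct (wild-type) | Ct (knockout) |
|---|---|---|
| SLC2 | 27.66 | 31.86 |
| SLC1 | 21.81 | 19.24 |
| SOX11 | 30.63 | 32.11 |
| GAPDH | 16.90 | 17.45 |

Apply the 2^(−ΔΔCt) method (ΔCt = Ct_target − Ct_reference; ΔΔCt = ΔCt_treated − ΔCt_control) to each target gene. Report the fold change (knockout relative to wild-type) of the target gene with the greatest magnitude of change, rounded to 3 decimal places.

0.080

SLC2: ΔΔCt = (31.86−17.45) − (27.66−16.90) = 14.41 − 10.76 = 3.65; fold change = 2^-3.65 = 0.080
SLC1: ΔΔCt = (19.24−17.45) − (21.81−16.90) = 1.79 − 4.91 = -3.12; fold change = 2^3.12 = 8.694
SOX11: ΔΔCt = (32.11−17.45) − (30.63−16.90) = 14.66 − 13.73 = 0.93; fold change = 2^-0.93 = 0.525
SLC2 has the largest |ΔΔCt| = 3.65.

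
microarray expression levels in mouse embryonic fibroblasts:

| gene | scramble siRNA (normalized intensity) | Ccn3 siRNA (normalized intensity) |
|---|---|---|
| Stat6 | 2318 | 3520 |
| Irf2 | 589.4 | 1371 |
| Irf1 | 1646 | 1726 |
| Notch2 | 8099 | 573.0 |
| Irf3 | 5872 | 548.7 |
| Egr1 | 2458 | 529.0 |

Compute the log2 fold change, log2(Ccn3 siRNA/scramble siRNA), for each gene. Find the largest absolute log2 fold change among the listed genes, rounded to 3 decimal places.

log2(3520/2318) = 0.603  (Stat6)
log2(1371/589.4) = 1.218  (Irf2)
log2(1726/1646) = 0.068  (Irf1)
log2(573.0/8099) = -3.821  (Notch2)
log2(548.7/5872) = -3.420  (Irf3)
log2(529.0/2458) = -2.216  (Egr1)
The largest magnitude belongs to Notch2.

3.821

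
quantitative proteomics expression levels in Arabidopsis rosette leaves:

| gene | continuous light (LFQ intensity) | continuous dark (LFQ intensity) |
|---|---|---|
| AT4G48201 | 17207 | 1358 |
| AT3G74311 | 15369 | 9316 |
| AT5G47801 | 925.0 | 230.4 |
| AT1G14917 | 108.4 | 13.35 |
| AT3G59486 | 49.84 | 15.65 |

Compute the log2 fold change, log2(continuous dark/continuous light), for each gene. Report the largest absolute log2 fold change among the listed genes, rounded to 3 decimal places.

3.663

log2(1358/17207) = -3.663  (AT4G48201)
log2(9316/15369) = -0.722  (AT3G74311)
log2(230.4/925.0) = -2.005  (AT5G47801)
log2(13.35/108.4) = -3.021  (AT1G14917)
log2(15.65/49.84) = -1.671  (AT3G59486)
The largest magnitude belongs to AT4G48201.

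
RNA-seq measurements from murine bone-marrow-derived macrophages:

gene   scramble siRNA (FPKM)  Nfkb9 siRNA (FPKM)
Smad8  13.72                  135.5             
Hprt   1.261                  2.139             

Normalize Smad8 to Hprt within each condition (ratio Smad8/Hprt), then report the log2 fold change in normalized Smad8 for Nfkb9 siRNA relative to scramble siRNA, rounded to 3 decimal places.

2.542

Smad8/Hprt (scramble siRNA) = 13.72 / 1.261 = 10.88
Smad8/Hprt (Nfkb9 siRNA) = 135.5 / 2.139 = 63.347
Fold change = 63.347 / 10.88 = 5.8222
log2(5.8222) = 2.5416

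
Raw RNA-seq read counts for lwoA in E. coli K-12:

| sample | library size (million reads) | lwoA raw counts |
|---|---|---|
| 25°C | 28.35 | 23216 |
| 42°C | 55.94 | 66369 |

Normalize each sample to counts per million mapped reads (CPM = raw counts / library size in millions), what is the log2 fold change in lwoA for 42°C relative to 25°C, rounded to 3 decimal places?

0.535

CPM(25°C) = 23216 / 28.35 = 818.9065
CPM(42°C) = 66369 / 55.94 = 1186.4319
Fold change = 1186.4319 / 818.9065 = 1.44880
log2(1.44880) = 0.5349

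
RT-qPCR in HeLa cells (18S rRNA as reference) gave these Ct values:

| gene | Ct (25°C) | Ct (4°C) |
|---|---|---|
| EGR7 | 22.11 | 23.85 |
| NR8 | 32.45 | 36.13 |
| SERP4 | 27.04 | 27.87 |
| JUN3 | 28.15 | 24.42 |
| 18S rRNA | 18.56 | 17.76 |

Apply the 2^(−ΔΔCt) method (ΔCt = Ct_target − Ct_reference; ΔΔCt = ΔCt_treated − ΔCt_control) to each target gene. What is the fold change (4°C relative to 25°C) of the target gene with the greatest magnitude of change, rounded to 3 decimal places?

0.045

EGR7: ΔΔCt = (23.85−17.76) − (22.11−18.56) = 6.09 − 3.55 = 2.54; fold change = 2^-2.54 = 0.172
NR8: ΔΔCt = (36.13−17.76) − (32.45−18.56) = 18.37 − 13.89 = 4.48; fold change = 2^-4.48 = 0.045
SERP4: ΔΔCt = (27.87−17.76) − (27.04−18.56) = 10.11 − 8.48 = 1.63; fold change = 2^-1.63 = 0.323
JUN3: ΔΔCt = (24.42−17.76) − (28.15−18.56) = 6.66 − 9.59 = -2.93; fold change = 2^2.93 = 7.621
NR8 has the largest |ΔΔCt| = 4.48.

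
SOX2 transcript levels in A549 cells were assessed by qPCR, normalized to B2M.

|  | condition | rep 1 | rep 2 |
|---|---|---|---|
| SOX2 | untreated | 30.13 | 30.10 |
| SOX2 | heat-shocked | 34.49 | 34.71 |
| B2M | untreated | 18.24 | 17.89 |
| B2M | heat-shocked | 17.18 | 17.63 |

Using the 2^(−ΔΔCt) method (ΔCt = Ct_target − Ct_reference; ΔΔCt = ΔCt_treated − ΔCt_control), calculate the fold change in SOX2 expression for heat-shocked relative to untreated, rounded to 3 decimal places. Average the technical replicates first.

Mean Ct: SOX2 untreated 30.115; SOX2 heat-shocked 34.600; B2M untreated 18.065; B2M heat-shocked 17.405
ΔCt(untreated) = 30.115 − 18.065 = 12.050
ΔCt(heat-shocked) = 34.600 − 17.405 = 17.195
ΔΔCt = 17.195 − 12.050 = 5.145
Fold change = 2^(−5.145) = 0.0283

0.028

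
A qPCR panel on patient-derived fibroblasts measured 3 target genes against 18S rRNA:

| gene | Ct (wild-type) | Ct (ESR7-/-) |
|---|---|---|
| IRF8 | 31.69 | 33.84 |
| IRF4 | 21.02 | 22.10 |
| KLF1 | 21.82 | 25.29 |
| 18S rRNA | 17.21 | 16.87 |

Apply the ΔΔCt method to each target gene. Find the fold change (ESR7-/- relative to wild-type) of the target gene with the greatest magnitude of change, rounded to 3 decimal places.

IRF8: ΔΔCt = (33.84−16.87) − (31.69−17.21) = 16.97 − 14.48 = 2.49; fold change = 2^-2.49 = 0.178
IRF4: ΔΔCt = (22.10−16.87) − (21.02−17.21) = 5.23 − 3.81 = 1.42; fold change = 2^-1.42 = 0.374
KLF1: ΔΔCt = (25.29−16.87) − (21.82−17.21) = 8.42 − 4.61 = 3.81; fold change = 2^-3.81 = 0.071
KLF1 has the largest |ΔΔCt| = 3.81.

0.071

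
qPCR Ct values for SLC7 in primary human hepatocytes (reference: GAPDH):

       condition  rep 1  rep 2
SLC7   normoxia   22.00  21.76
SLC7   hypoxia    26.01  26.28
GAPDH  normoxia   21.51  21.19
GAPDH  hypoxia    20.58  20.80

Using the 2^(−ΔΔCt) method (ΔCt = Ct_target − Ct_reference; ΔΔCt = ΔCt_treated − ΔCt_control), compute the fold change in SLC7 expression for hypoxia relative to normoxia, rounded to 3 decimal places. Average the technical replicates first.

0.033

Mean Ct: SLC7 normoxia 21.880; SLC7 hypoxia 26.145; GAPDH normoxia 21.350; GAPDH hypoxia 20.690
ΔCt(normoxia) = 21.880 − 21.350 = 0.530
ΔCt(hypoxia) = 26.145 − 20.690 = 5.455
ΔΔCt = 5.455 − 0.530 = 4.925
Fold change = 2^(−4.925) = 0.0329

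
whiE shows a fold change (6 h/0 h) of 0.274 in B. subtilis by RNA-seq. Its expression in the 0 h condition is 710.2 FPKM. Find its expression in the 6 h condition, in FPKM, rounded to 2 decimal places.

194.59

6 h expression = 710.2 × 0.274 = 194.59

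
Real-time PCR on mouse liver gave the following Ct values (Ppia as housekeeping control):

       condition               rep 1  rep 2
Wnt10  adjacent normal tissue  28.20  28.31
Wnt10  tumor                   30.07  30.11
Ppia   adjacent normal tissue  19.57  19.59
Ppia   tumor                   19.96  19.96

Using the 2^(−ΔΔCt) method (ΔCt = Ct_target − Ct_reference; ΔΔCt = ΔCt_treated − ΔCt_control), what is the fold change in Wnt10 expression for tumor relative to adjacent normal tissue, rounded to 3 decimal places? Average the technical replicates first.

Mean Ct: Wnt10 adjacent normal tissue 28.255; Wnt10 tumor 30.090; Ppia adjacent normal tissue 19.580; Ppia tumor 19.960
ΔCt(adjacent normal tissue) = 28.255 − 19.580 = 8.675
ΔCt(tumor) = 30.090 − 19.960 = 10.130
ΔΔCt = 10.130 − 8.675 = 1.455
Fold change = 2^(−1.455) = 0.3648

0.365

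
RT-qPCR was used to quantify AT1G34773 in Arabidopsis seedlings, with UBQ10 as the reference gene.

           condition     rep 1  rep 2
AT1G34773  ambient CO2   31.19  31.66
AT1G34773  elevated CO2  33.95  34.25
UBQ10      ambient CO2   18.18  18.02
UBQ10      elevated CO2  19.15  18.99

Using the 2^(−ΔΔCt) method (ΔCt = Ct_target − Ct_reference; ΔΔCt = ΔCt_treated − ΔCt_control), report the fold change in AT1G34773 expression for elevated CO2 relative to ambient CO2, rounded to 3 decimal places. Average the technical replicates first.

0.307

Mean Ct: AT1G34773 ambient CO2 31.425; AT1G34773 elevated CO2 34.100; UBQ10 ambient CO2 18.100; UBQ10 elevated CO2 19.070
ΔCt(ambient CO2) = 31.425 − 18.100 = 13.325
ΔCt(elevated CO2) = 34.100 − 19.070 = 15.030
ΔΔCt = 15.030 − 13.325 = 1.705
Fold change = 2^(−1.705) = 0.3067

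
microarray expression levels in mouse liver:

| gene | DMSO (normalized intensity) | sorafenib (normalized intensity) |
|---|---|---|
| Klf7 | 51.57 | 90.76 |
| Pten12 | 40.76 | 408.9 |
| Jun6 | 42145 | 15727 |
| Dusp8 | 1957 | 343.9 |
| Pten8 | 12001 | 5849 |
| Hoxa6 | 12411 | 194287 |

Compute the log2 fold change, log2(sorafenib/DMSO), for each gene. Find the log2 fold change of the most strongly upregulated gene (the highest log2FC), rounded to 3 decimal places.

3.968

log2(90.76/51.57) = 0.816  (Klf7)
log2(408.9/40.76) = 3.327  (Pten12)
log2(15727/42145) = -1.422  (Jun6)
log2(343.9/1957) = -2.509  (Dusp8)
log2(5849/12001) = -1.037  (Pten8)
log2(194287/12411) = 3.968  (Hoxa6)
Hoxa6 is most strongly upregulated.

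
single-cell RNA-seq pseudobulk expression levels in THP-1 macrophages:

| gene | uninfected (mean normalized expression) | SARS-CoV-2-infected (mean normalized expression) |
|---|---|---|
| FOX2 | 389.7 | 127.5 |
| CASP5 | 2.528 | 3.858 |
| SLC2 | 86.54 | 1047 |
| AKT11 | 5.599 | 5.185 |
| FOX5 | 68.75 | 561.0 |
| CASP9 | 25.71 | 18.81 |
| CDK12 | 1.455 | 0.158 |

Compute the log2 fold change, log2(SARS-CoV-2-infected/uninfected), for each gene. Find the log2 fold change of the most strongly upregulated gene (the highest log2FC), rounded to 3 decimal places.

log2(127.5/389.7) = -1.612  (FOX2)
log2(3.858/2.528) = 0.610  (CASP5)
log2(1047/86.54) = 3.597  (SLC2)
log2(5.185/5.599) = -0.111  (AKT11)
log2(561.0/68.75) = 3.029  (FOX5)
log2(18.81/25.71) = -0.451  (CASP9)
log2(0.158/1.455) = -3.203  (CDK12)
SLC2 is most strongly upregulated.

3.597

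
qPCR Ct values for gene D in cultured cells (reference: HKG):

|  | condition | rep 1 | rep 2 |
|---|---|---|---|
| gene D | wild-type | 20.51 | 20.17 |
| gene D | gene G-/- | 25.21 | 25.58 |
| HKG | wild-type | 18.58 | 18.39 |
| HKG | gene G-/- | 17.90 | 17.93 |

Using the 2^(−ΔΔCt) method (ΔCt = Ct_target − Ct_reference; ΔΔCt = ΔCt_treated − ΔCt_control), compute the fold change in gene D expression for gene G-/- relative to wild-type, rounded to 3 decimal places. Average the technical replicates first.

Mean Ct: gene D wild-type 20.340; gene D gene G-/- 25.395; HKG wild-type 18.485; HKG gene G-/- 17.915
ΔCt(wild-type) = 20.340 − 18.485 = 1.855
ΔCt(gene G-/-) = 25.395 − 17.915 = 7.480
ΔΔCt = 7.480 − 1.855 = 5.625
Fold change = 2^(−5.625) = 0.0203

0.020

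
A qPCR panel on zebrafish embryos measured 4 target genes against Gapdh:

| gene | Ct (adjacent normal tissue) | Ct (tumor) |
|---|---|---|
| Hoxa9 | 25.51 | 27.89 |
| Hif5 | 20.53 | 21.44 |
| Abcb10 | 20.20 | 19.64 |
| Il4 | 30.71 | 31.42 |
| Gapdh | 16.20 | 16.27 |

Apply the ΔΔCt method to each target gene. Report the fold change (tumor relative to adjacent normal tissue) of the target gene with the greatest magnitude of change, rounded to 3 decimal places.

Hoxa9: ΔΔCt = (27.89−16.27) − (25.51−16.20) = 11.62 − 9.31 = 2.31; fold change = 2^-2.31 = 0.202
Hif5: ΔΔCt = (21.44−16.27) − (20.53−16.20) = 5.17 − 4.33 = 0.84; fold change = 2^-0.84 = 0.559
Abcb10: ΔΔCt = (19.64−16.27) − (20.20−16.20) = 3.37 − 4.00 = -0.63; fold change = 2^0.63 = 1.548
Il4: ΔΔCt = (31.42−16.27) − (30.71−16.20) = 15.15 − 14.51 = 0.64; fold change = 2^-0.64 = 0.642
Hoxa9 has the largest |ΔΔCt| = 2.31.

0.202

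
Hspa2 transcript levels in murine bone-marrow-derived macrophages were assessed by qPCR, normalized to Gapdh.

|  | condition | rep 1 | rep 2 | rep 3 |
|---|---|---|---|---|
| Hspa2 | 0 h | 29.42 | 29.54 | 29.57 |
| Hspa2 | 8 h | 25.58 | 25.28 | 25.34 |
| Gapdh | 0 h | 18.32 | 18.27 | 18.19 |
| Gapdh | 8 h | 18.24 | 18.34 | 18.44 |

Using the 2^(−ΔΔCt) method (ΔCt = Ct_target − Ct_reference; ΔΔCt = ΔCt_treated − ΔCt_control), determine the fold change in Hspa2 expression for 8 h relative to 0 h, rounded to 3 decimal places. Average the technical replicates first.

18.252

Mean Ct: Hspa2 0 h 29.510; Hspa2 8 h 25.400; Gapdh 0 h 18.260; Gapdh 8 h 18.340
ΔCt(0 h) = 29.510 − 18.260 = 11.250
ΔCt(8 h) = 25.400 − 18.340 = 7.060
ΔΔCt = 7.060 − 11.250 = -4.190
Fold change = 2^(−(-4.190)) = 2^4.190 = 18.2522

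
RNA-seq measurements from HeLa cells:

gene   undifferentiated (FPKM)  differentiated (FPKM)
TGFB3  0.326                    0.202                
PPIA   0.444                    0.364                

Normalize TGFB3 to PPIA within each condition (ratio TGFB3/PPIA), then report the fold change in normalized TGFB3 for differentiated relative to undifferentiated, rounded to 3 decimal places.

0.756

TGFB3/PPIA (undifferentiated) = 0.326 / 0.444 = 0.73423
TGFB3/PPIA (differentiated) = 0.202 / 0.364 = 0.55495
Fold change = 0.55495 / 0.73423 = 0.7558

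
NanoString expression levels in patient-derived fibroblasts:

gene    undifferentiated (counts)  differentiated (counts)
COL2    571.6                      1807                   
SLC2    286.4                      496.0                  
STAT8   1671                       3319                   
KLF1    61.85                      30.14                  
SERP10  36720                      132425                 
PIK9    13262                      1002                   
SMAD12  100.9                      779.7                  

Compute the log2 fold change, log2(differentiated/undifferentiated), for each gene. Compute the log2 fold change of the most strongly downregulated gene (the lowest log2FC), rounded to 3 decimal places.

-3.726

log2(1807/571.6) = 1.661  (COL2)
log2(496.0/286.4) = 0.792  (SLC2)
log2(3319/1671) = 0.990  (STAT8)
log2(30.14/61.85) = -1.037  (KLF1)
log2(132425/36720) = 1.851  (SERP10)
log2(1002/13262) = -3.726  (PIK9)
log2(779.7/100.9) = 2.950  (SMAD12)
PIK9 is most strongly downregulated.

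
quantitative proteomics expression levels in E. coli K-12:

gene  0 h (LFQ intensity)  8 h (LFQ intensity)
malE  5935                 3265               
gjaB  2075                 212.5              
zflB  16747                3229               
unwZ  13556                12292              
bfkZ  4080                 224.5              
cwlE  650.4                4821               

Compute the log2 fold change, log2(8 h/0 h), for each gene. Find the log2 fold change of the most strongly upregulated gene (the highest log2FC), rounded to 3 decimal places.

log2(3265/5935) = -0.862  (malE)
log2(212.5/2075) = -3.288  (gjaB)
log2(3229/16747) = -2.375  (zflB)
log2(12292/13556) = -0.141  (unwZ)
log2(224.5/4080) = -4.184  (bfkZ)
log2(4821/650.4) = 2.890  (cwlE)
cwlE is most strongly upregulated.

2.890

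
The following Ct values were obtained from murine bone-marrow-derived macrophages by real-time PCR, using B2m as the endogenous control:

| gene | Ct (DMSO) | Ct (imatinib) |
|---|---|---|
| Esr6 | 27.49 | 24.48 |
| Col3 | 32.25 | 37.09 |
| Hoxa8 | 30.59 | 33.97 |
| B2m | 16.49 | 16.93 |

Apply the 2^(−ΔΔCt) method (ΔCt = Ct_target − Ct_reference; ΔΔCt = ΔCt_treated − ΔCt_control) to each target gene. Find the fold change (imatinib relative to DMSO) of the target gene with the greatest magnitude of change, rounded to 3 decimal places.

0.047

Esr6: ΔΔCt = (24.48−16.93) − (27.49−16.49) = 7.55 − 11.00 = -3.45; fold change = 2^3.45 = 10.928
Col3: ΔΔCt = (37.09−16.93) − (32.25−16.49) = 20.16 − 15.76 = 4.40; fold change = 2^-4.40 = 0.047
Hoxa8: ΔΔCt = (33.97−16.93) − (30.59−16.49) = 17.04 − 14.10 = 2.94; fold change = 2^-2.94 = 0.130
Col3 has the largest |ΔΔCt| = 4.40.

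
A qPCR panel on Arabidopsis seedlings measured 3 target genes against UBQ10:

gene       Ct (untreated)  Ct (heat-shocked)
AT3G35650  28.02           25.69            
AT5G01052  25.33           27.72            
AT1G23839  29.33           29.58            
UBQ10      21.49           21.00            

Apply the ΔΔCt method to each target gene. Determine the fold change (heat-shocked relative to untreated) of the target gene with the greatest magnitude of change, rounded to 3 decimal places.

AT3G35650: ΔΔCt = (25.69−21.00) − (28.02−21.49) = 4.69 − 6.53 = -1.84; fold change = 2^1.84 = 3.580
AT5G01052: ΔΔCt = (27.72−21.00) − (25.33−21.49) = 6.72 − 3.84 = 2.88; fold change = 2^-2.88 = 0.136
AT1G23839: ΔΔCt = (29.58−21.00) − (29.33−21.49) = 8.58 − 7.84 = 0.74; fold change = 2^-0.74 = 0.599
AT5G01052 has the largest |ΔΔCt| = 2.88.

0.136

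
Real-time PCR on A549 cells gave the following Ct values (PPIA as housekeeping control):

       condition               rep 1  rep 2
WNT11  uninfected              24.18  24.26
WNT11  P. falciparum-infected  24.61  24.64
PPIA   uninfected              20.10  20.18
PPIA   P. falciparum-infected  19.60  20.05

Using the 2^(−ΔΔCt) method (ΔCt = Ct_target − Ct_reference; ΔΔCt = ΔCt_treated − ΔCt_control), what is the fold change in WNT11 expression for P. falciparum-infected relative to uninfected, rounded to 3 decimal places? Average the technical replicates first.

0.607

Mean Ct: WNT11 uninfected 24.220; WNT11 P. falciparum-infected 24.625; PPIA uninfected 20.140; PPIA P. falciparum-infected 19.825
ΔCt(uninfected) = 24.220 − 20.140 = 4.080
ΔCt(P. falciparum-infected) = 24.625 − 19.825 = 4.800
ΔΔCt = 4.800 − 4.080 = 0.720
Fold change = 2^(−0.720) = 0.6071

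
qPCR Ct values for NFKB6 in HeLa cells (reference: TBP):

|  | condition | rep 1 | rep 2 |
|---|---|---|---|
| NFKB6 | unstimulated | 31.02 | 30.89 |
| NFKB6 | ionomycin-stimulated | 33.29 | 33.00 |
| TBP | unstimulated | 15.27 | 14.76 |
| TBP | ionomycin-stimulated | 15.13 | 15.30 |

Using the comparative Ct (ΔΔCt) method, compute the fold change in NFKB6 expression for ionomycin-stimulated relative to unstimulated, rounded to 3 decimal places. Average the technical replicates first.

Mean Ct: NFKB6 unstimulated 30.955; NFKB6 ionomycin-stimulated 33.145; TBP unstimulated 15.015; TBP ionomycin-stimulated 15.215
ΔCt(unstimulated) = 30.955 − 15.015 = 15.940
ΔCt(ionomycin-stimulated) = 33.145 − 15.215 = 17.930
ΔΔCt = 17.930 − 15.940 = 1.990
Fold change = 2^(−1.990) = 0.2517

0.252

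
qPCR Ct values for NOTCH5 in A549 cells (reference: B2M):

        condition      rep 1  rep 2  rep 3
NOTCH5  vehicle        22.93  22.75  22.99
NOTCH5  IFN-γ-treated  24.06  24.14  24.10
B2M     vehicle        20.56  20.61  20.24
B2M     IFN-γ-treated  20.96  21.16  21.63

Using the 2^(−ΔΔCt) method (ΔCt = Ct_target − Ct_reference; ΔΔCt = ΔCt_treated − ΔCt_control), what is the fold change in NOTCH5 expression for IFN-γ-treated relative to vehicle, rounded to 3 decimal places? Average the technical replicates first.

Mean Ct: NOTCH5 vehicle 22.890; NOTCH5 IFN-γ-treated 24.100; B2M vehicle 20.470; B2M IFN-γ-treated 21.250
ΔCt(vehicle) = 22.890 − 20.470 = 2.420
ΔCt(IFN-γ-treated) = 24.100 − 21.250 = 2.850
ΔΔCt = 2.850 − 2.420 = 0.430
Fold change = 2^(−0.430) = 0.7423

0.742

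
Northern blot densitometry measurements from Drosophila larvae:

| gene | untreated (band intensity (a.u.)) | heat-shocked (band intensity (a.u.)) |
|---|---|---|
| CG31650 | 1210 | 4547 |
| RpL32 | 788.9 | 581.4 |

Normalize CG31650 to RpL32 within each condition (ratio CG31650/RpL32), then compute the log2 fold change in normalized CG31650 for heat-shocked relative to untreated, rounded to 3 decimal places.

2.350

CG31650/RpL32 (untreated) = 1210 / 788.9 = 1.5338
CG31650/RpL32 (heat-shocked) = 4547 / 581.4 = 7.8208
Fold change = 7.8208 / 1.5338 = 5.0990
log2(5.0990) = 2.3502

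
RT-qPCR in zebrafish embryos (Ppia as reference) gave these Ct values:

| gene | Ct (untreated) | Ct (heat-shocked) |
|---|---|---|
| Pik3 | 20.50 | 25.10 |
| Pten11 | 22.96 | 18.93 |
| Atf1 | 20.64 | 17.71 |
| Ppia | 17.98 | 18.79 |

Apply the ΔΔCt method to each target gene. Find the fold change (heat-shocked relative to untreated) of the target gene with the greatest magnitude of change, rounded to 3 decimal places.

28.641

Pik3: ΔΔCt = (25.10−18.79) − (20.50−17.98) = 6.31 − 2.52 = 3.79; fold change = 2^-3.79 = 0.072
Pten11: ΔΔCt = (18.93−18.79) − (22.96−17.98) = 0.14 − 4.98 = -4.84; fold change = 2^4.84 = 28.641
Atf1: ΔΔCt = (17.71−18.79) − (20.64−17.98) = -1.08 − 2.66 = -3.74; fold change = 2^3.74 = 13.361
Pten11 has the largest |ΔΔCt| = 4.84.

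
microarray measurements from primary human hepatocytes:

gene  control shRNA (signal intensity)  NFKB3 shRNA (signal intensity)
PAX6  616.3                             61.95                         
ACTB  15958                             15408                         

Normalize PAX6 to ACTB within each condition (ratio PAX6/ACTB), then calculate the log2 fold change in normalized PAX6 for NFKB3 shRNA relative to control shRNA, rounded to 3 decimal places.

-3.264

PAX6/ACTB (control shRNA) = 616.3 / 15958 = 0.03862
PAX6/ACTB (NFKB3 shRNA) = 61.95 / 15408 = 0.0040206
Fold change = 0.0040206 / 0.03862 = 0.1041
log2(0.1041) = -3.2639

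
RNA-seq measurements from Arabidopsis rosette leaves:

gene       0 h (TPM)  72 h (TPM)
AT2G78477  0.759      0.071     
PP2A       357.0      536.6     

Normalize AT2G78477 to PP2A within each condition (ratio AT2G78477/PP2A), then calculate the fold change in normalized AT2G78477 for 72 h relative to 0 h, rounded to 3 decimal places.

AT2G78477/PP2A (0 h) = 0.759 / 357.0 = 0.0021261
AT2G78477/PP2A (72 h) = 0.071 / 536.6 = 0.00013231
Fold change = 0.00013231 / 0.0021261 = 0.0622

0.062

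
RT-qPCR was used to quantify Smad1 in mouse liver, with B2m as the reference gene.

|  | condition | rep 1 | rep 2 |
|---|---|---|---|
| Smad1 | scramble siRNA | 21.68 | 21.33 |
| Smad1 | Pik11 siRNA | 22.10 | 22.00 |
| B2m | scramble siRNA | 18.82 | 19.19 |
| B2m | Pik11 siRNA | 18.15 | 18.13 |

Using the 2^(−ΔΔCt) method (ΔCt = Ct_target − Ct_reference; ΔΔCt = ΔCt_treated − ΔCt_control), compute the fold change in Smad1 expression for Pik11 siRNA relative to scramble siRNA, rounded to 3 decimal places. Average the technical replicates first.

Mean Ct: Smad1 scramble siRNA 21.505; Smad1 Pik11 siRNA 22.050; B2m scramble siRNA 19.005; B2m Pik11 siRNA 18.140
ΔCt(scramble siRNA) = 21.505 − 19.005 = 2.500
ΔCt(Pik11 siRNA) = 22.050 − 18.140 = 3.910
ΔΔCt = 3.910 − 2.500 = 1.410
Fold change = 2^(−1.410) = 0.3763

0.376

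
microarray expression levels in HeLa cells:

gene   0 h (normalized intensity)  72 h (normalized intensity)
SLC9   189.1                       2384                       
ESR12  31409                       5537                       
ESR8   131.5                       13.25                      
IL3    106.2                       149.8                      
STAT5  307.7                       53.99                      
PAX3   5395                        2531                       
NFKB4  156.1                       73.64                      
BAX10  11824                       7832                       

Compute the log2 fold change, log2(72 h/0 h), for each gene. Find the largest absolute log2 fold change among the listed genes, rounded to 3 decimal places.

3.656

log2(2384/189.1) = 3.656  (SLC9)
log2(5537/31409) = -2.504  (ESR12)
log2(13.25/131.5) = -3.311  (ESR8)
log2(149.8/106.2) = 0.496  (IL3)
log2(53.99/307.7) = -2.511  (STAT5)
log2(2531/5395) = -1.092  (PAX3)
log2(73.64/156.1) = -1.084  (NFKB4)
log2(7832/11824) = -0.594  (BAX10)
The largest magnitude belongs to SLC9.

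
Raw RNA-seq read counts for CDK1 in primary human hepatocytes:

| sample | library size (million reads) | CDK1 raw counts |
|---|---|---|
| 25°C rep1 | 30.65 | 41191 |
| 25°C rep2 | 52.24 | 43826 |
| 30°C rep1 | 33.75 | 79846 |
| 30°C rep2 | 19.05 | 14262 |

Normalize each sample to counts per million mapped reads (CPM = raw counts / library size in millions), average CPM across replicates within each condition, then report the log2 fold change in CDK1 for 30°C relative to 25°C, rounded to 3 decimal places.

CPM(25°C rep1) = 41191 / 30.65 = 1343.9152
CPM(25°C rep2) = 43826 / 52.24 = 838.9357
CPM(30°C rep1) = 79846 / 33.75 = 2365.8074
CPM(30°C rep2) = 14262 / 19.05 = 748.6614
mean CPM(25°C) = 1091.4254; mean CPM(30°C) = 1557.2344
Fold change = 1557.2344 / 1091.4254 = 1.42679
log2(1.42679) = 0.5128

0.513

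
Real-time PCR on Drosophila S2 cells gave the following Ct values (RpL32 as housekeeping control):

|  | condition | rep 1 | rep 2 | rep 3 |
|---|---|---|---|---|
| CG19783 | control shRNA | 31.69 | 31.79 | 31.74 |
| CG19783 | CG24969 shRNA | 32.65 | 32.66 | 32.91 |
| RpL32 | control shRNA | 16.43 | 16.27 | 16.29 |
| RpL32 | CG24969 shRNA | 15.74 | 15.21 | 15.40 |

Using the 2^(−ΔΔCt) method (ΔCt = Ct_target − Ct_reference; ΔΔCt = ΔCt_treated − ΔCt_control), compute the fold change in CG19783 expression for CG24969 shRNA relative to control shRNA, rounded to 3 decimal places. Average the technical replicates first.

Mean Ct: CG19783 control shRNA 31.740; CG19783 CG24969 shRNA 32.740; RpL32 control shRNA 16.330; RpL32 CG24969 shRNA 15.450
ΔCt(control shRNA) = 31.740 − 16.330 = 15.410
ΔCt(CG24969 shRNA) = 32.740 − 15.450 = 17.290
ΔΔCt = 17.290 − 15.410 = 1.880
Fold change = 2^(−1.880) = 0.2717

0.272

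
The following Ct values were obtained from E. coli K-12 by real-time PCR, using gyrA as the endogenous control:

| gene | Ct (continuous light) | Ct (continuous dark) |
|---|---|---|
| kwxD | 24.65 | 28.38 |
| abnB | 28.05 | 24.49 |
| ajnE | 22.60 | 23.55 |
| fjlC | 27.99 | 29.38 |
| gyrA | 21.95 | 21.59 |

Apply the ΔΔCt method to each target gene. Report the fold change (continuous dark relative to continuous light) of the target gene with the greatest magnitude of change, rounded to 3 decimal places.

kwxD: ΔΔCt = (28.38−21.59) − (24.65−21.95) = 6.79 − 2.70 = 4.09; fold change = 2^-4.09 = 0.059
abnB: ΔΔCt = (24.49−21.59) − (28.05−21.95) = 2.90 − 6.10 = -3.20; fold change = 2^3.20 = 9.190
ajnE: ΔΔCt = (23.55−21.59) − (22.60−21.95) = 1.96 − 0.65 = 1.31; fold change = 2^-1.31 = 0.403
fjlC: ΔΔCt = (29.38−21.59) − (27.99−21.95) = 7.79 − 6.04 = 1.75; fold change = 2^-1.75 = 0.297
kwxD has the largest |ΔΔCt| = 4.09.

0.059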